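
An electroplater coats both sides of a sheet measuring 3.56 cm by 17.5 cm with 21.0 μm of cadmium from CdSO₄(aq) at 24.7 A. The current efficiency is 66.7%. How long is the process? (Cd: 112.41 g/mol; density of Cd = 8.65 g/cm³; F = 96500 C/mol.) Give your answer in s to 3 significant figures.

236 s

Plated area = 2 × 3.56 × 17.5 = 124.6 cm²
Volume = 124.6 × 21.0×10⁻⁴ cm = 0.2617 cm³
m(Cd) = 0.2617 × 8.65 = 2.264 g
n(Cd) = 2.264 / 112.41 = 0.02014 mol; n(e⁻) = 2 × 0.02014 = 0.04028 mol
Q = 0.04028 × 96500 / 0.667 = 5828 C
t = 5828 / 24.7 = 236.0 s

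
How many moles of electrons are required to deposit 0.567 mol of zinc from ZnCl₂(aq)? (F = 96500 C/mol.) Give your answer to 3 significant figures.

1.13 mol

Zn²⁺ + 2e⁻ → Zn, so n(e⁻) = 2 × 0.567 = 1.134 mol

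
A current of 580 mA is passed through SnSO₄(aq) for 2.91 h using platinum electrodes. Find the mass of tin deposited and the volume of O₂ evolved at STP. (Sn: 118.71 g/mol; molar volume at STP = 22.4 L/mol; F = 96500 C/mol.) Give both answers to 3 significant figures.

3.74 g Sn; 0.353 L O₂

Q = 0.580 × 10476 = 6076 C; n(e⁻) = 6076 / 96500 = 0.06296 mol
Cathode: Sn²⁺ + 2e⁻ → Sn → n(Sn) = 0.06296/2 = 0.03148 mol → 3.74 g
Anode: 2H₂O → O₂ + 4H⁺ + 4e⁻ → n(O₂) = 0.06296/4 = 0.01574 mol → 0.353 L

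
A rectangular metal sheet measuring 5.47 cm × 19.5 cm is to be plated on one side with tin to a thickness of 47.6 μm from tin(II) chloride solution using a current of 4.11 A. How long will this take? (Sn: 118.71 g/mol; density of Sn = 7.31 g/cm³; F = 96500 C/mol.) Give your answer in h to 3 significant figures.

0.408 h

Plated area = 5.47 × 19.5 = 106.7 cm²
Volume = 106.7 × 47.6×10⁻⁴ cm = 0.5079 cm³
m(Sn) = 0.5079 × 7.31 = 3.713 g
n(Sn) = 3.713 / 118.71 = 0.03128 mol; n(e⁻) = 2 × 0.03128 = 0.06256 mol
Q = 0.06256 × 96500 = 6037 C
t = 6037 / 4.11 = 1469 s = 0.408 h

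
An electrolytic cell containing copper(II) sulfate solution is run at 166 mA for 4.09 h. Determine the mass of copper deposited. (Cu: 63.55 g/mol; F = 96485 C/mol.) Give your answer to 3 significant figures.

Charge passed = 0.166 × 14724 = 2444 C
Moles of electrons = 2444 / 96485 = 0.02533 mol
Cu²⁺ + 2e⁻ → Cu, so n(Cu) = 0.02533 / 2 = 0.01267 mol
m = 0.01267 × 63.55 = 0.805 g

0.805 g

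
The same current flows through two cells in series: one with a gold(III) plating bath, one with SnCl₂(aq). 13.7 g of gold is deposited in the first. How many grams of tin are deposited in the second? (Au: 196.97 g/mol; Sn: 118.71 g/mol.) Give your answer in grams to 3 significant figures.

n(Au) = 13.7 / 196.97 = 0.06955 mol
Au³⁺ + 3e⁻ → Au, so n(e⁻) = 3 × 0.06955 = 0.2087 mol
Same current for the same time ⇒ same n(e⁻) = 0.2087 mol in both cells.
Sn²⁺ + 2e⁻ → Sn, so n(Sn) = 0.2087 / 2 = 0.1044 mol
m(Sn) = 0.1044 × 118.71 = 12.4 g

12.4 g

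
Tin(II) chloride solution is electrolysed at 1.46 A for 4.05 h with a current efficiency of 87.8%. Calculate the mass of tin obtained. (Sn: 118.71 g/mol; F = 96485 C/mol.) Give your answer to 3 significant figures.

Q = 1.46 × 14580 = 21290 C
n(e⁻) = 21290 / 96485 = 0.2207 mol
Sn²⁺ + 2e⁻ → Sn, so theoretical m(Sn) = 0.1104 × 118.71 = 13.11 g
Actual mass = 87.8% × 13.11 = 11.5 g

11.5 g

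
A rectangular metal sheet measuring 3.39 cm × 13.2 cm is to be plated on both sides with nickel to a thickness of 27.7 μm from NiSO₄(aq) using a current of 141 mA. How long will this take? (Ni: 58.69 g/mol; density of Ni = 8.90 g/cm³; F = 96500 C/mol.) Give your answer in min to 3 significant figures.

Plated area = 2 × 3.39 × 13.2 = 89.50 cm²
Volume = 89.50 × 27.7×10⁻⁴ cm = 0.2479 cm³
m(Ni) = 0.2479 × 8.90 = 2.206 g
n(Ni) = 2.206 / 58.69 = 0.03759 mol; n(e⁻) = 2 × 0.03759 = 0.07518 mol
Q = 0.07518 × 96500 = 7255 C
t = 7255 / 0.141 = 51450 s = 858 min

858 min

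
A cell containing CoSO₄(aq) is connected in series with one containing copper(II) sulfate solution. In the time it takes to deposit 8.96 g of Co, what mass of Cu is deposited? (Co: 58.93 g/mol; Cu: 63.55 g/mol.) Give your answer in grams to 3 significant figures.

9.66 g

n(Co) = 8.96 / 58.93 = 0.1520 mol
Co²⁺ + 2e⁻ → Co, so n(e⁻) = 2 × 0.1520 = 0.3040 mol
In series, the same 0.3040 mol of electrons flows through the second cell.
Cu²⁺ + 2e⁻ → Cu, so n(Cu) = 0.3040 / 2 = 0.1520 mol
m(Cu) = 0.1520 × 63.55 = 9.66 g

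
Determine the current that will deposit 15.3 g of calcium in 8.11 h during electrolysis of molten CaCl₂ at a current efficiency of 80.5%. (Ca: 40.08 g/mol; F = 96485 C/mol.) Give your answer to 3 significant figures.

n(Ca) = 15.3 / 40.08 = 0.3817 mol
Ca²⁺ + 2e⁻ → Ca, so n(e⁻) = 2 × 0.3817 = 0.7634 mol
Q = 0.7634 × 96485 / 0.805 = 91500 C
I = Q / t = 91500 / 29196 s = 3.13 A

3.13 A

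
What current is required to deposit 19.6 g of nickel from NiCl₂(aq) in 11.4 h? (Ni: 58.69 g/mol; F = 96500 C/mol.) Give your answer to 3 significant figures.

1.57 A

n(Ni) = 19.6 / 58.69 = 0.3340 mol
Ni²⁺ + 2e⁻ → Ni, so n(e⁻) = 2 × 0.3340 = 0.6680 mol
Q = 0.6680 × 96500 = 64460 C
I = Q / t = 64460 / 41040 s = 1.57 A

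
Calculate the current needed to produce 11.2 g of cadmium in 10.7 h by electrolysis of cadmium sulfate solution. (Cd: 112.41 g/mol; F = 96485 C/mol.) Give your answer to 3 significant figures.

0.499 A

n(Cd) = 11.2 / 112.41 = 0.09964 mol
Cd²⁺ + 2e⁻ → Cd, so n(e⁻) = 2 × 0.09964 = 0.1993 mol
Q = 0.1993 × 96485 = 19230 C
I = Q / t = 19230 / 38520 s = 0.499 A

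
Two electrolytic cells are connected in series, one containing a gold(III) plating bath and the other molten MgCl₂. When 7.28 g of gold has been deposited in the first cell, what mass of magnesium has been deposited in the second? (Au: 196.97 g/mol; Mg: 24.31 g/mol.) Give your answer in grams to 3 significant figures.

n(Au) = 7.28 / 196.97 = 0.03696 mol
Au³⁺ + 3e⁻ → Au, so n(e⁻) = 3 × 0.03696 = 0.1109 mol
The cells are in series, so the same charge (and hence the same n(e⁻) = 0.1109 mol) passes through both.
Mg²⁺ + 2e⁻ → Mg, so n(Mg) = 0.1109 / 2 = 0.05545 mol
m(Mg) = 0.05545 × 24.31 = 1.35 g

1.35 g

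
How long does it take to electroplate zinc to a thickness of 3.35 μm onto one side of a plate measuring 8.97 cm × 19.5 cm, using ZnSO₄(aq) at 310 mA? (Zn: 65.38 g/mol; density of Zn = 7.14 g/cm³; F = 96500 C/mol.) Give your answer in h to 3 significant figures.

1.11 h

Plated area = 8.97 × 19.5 = 174.9 cm²
Volume = 174.9 × 3.35×10⁻⁴ cm = 0.05859 cm³
m(Zn) = 0.05859 × 7.14 = 0.4183 g
n(Zn) = 0.4183 / 65.38 = 0.006398 mol; n(e⁻) = 2 × 0.006398 = 0.01280 mol
Q = 0.01280 × 96500 = 1235 C
t = 1235 / 0.310 = 3984 s = 1.11 h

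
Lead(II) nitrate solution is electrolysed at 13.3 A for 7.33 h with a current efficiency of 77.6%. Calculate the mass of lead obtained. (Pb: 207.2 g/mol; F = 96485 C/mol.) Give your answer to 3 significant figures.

292 g

Q = 13.3 × 26388 = 3.510×10^5 C
n(e⁻) = 3.510×10^5 / 96485 = 3.638 mol
Pb²⁺ + 2e⁻ → Pb, so theoretical m(Pb) = 1.819 × 207.2 = 376.9 g
Actual mass = 77.6% × 376.9 = 292 g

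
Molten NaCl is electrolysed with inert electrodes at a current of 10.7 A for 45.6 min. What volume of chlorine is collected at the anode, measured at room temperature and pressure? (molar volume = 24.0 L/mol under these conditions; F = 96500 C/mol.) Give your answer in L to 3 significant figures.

3.64 L

Q = It = 10.7 × 2736 = 29280 C
Moles of electrons = 29280 / 96500 = 0.3034 mol
2Cl⁻ → Cl₂ + 2e⁻, so n(Cl₂) = 0.3034 / 2 = 0.1517 mol
V = 0.1517 × 24.0 = 3.641 L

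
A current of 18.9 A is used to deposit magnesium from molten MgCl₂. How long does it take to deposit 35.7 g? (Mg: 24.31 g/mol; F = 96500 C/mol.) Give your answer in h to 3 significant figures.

n(Mg) = 35.7 / 24.31 = 1.469 mol
Mg²⁺ + 2e⁻ → Mg, so n(e⁻) = 2 × 1.469 = 2.938 mol
Q = 2.938 × 96500 = 2.835×10^5 C
t = Q / I = 2.835×10^5 / 18.9 = 15000 s = 4.17 h

4.17 h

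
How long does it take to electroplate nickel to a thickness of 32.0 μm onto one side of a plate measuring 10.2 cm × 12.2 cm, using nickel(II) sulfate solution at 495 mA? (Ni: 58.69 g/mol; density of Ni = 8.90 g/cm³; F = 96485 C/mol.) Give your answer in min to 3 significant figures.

392 min

Plated area = 10.2 × 12.2 = 124.4 cm²
Volume = 124.4 × 32.0×10⁻⁴ cm = 0.3981 cm³
m(Ni) = 0.3981 × 8.90 = 3.543 g
n(Ni) = 3.543 / 58.69 = 0.06037 mol; n(e⁻) = 2 × 0.06037 = 0.1207 mol
Q = 0.1207 × 96485 = 11650 C
t = 11650 / 0.495 = 23540 s = 392 min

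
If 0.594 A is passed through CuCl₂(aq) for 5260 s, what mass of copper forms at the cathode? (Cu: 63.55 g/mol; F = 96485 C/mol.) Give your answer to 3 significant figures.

1.03 g

Charge passed = 0.594 × 5260 = 3124 C
n(e⁻) = Q/F = 3124/96485 = 0.03238 mol
Cu²⁺ + 2e⁻ → Cu, so n(Cu) = 0.03238 / 2 = 0.01619 mol
m = 0.01619 × 63.55 = 1.03 g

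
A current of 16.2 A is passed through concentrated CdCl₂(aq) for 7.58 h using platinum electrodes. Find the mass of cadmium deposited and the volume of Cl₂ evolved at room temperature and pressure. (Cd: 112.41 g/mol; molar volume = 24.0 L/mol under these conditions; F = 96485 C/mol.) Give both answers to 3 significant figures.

Q = 16.2 × 27288 = 4.421×10^5 C; n(e⁻) = 4.421×10^5 / 96485 = 4.582 mol
Cathode: Cd²⁺ + 2e⁻ → Cd → n(Cd) = 4.582/2 = 2.291 mol → 258 g
Anode: 2Cl⁻ → Cl₂ + 2e⁻ → n(Cl₂) = 4.582/2 = 2.291 mol → 55.0 L

258 g Cd; 55.0 L Cl₂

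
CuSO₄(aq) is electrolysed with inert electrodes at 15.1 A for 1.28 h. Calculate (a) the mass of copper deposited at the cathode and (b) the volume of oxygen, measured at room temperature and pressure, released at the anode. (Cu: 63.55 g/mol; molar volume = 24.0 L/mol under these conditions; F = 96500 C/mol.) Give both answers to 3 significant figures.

Q = 15.1 × 4608 = 69580 C; n(e⁻) = 69580 / 96500 = 0.7210 mol
Cathode: Cu²⁺ + 2e⁻ → Cu → n(Cu) = 0.7210/2 = 0.3605 mol → 22.9 g
Anode: 2H₂O → O₂ + 4H⁺ + 4e⁻ → n(O₂) = 0.7210/4 = 0.1803 mol → 4.33 L

22.9 g Cu; 4.33 L O₂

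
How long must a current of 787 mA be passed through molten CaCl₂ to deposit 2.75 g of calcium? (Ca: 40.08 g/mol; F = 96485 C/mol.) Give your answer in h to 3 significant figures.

4.67 h

n(Ca) = 2.75 / 40.08 = 0.06861 mol
Ca²⁺ + 2e⁻ → Ca, so n(e⁻) = 2 × 0.06861 = 0.1372 mol
Q = 0.1372 × 96485 = 13240 C
t = Q / I = 13240 / 0.787 = 16820 s = 4.67 h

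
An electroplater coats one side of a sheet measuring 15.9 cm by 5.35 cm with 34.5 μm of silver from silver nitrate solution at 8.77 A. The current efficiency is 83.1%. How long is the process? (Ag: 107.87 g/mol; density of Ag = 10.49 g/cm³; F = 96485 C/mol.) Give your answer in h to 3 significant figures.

0.105 h

Plated area = 15.9 × 5.35 = 85.07 cm²
Volume = 85.07 × 34.5×10⁻⁴ cm = 0.2935 cm³
m(Ag) = 0.2935 × 10.49 = 3.079 g
n(Ag) = 3.079 / 107.87 = 0.02854 mol; n(e⁻) = 0.02854 mol
Q = 0.02854 × 96485 / 0.831 = 3314 C
t = 3314 / 8.77 = 377.9 s = 0.105 h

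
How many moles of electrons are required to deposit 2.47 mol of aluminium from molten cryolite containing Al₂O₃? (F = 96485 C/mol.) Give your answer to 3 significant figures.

7.41 mol

Al³⁺ + 3e⁻ → Al, so n(e⁻) = 3 × 2.47 = 7.410 mol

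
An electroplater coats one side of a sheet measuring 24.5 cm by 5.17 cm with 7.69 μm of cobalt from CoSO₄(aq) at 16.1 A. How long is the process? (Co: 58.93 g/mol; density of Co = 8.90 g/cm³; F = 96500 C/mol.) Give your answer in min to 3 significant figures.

2.94 min

Plated area = 24.5 × 5.17 = 126.7 cm²
Volume = 126.7 × 7.69×10⁻⁴ cm = 0.09743 cm³
m(Co) = 0.09743 × 8.90 = 0.8671 g
n(Co) = 0.8671 / 58.93 = 0.01471 mol; n(e⁻) = 2 × 0.01471 = 0.02942 mol
Q = 0.02942 × 96500 = 2839 C
t = 2839 / 16.1 = 176.3 s = 2.94 min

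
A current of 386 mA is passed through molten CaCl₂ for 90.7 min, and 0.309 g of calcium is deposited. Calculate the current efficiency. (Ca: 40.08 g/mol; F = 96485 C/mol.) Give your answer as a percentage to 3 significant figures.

Q = 0.386 × 5442 = 2101 C
n(e⁻) = 2101 / 96485 = 0.02178 mol
Ca²⁺ + 2e⁻ → Ca, so theoretical n(Ca) = 0.01089 mol → 0.4365 g
Efficiency = 0.309 / 0.4365 = 0.7079 = 70.8%

70.8%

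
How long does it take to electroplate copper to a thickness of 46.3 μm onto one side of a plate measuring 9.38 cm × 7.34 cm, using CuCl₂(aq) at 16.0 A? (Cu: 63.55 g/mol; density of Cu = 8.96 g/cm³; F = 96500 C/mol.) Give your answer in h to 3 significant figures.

0.151 h

Plated area = 9.38 × 7.34 = 68.85 cm²
Volume = 68.85 × 46.3×10⁻⁴ cm = 0.3188 cm³
m(Cu) = 0.3188 × 8.96 = 2.856 g
n(Cu) = 2.856 / 63.55 = 0.04494 mol; n(e⁻) = 2 × 0.04494 = 0.08988 mol
Q = 0.08988 × 96500 = 8673 C
t = 8673 / 16.0 = 542.1 s = 0.151 h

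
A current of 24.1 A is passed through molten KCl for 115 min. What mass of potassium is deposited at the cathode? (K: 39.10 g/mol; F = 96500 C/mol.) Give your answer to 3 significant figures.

Q = It = 24.1 × 6900 = 1.663×10^5 C
n(e⁻) = Q/F = 1.663×10^5/96500 = 1.723 mol
K⁺ + e⁻ → K, so n(K) = 1.723 mol
m = 1.723 × 39.10 = 67.4 g

67.4 g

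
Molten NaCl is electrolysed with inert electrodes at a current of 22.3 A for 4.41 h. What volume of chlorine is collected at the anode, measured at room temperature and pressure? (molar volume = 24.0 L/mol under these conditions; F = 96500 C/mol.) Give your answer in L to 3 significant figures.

44.0 L

Q = 22.3 A × 15876 s = 3.540×10^5 C
Moles of electrons = 3.540×10^5 / 96500 = 3.668 mol
2Cl⁻ → Cl₂ + 2e⁻, so n(Cl₂) = 3.668 / 2 = 1.834 mol
V = 1.834 × 24.0 = 44.02 L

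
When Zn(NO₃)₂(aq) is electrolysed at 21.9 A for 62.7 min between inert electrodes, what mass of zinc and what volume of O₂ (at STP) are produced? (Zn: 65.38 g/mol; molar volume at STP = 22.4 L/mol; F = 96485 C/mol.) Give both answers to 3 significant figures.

27.9 g Zn; 4.78 L O₂

Q = 21.9 × 3762 = 82390 C; n(e⁻) = 82390 / 96485 = 0.8539 mol
Cathode: Zn²⁺ + 2e⁻ → Zn → n(Zn) = 0.8539/2 = 0.4270 mol → 27.9 g
Anode: 2H₂O → O₂ + 4H⁺ + 4e⁻ → n(O₂) = 0.8539/4 = 0.2135 mol → 4.78 L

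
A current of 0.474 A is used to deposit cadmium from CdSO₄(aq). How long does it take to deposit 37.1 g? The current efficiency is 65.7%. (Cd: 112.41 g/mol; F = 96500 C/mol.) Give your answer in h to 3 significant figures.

56.8 h

n(Cd) = 37.1 / 112.41 = 0.3300 mol
Cd²⁺ + 2e⁻ → Cd, so n(e⁻) = 2 × 0.3300 = 0.6600 mol
Q = 0.6600 × 96500 / 0.657 = 96940 C
t = Q / I = 96940 / 0.474 = 2.045×10^5 s = 56.8 h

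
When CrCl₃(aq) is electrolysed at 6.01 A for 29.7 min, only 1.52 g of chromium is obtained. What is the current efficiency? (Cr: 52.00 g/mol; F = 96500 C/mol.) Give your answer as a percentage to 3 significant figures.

Q = 6.01 × 1782 = 10710 C
n(e⁻) = 10710 / 96500 = 0.1110 mol
Cr³⁺ + 3e⁻ → Cr, so theoretical n(Cr) = 0.03700 mol → 1.924 g
Efficiency = 1.52 / 1.924 = 0.7900 = 79.0%

79.0%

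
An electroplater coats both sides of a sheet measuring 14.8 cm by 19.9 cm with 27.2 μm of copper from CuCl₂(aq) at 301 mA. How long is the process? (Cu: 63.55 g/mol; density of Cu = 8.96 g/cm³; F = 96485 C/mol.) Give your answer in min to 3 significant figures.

Plated area = 2 × 14.8 × 19.9 = 589.0 cm²
Volume = 589.0 × 27.2×10⁻⁴ cm = 1.602 cm³
m(Cu) = 1.602 × 8.96 = 14.35 g
n(Cu) = 14.35 / 63.55 = 0.2258 mol; n(e⁻) = 2 × 0.2258 = 0.4516 mol
Q = 0.4516 × 96485 = 43570 C
t = 43570 / 0.301 = 1.448×10^5 s = 2410 min

2410 min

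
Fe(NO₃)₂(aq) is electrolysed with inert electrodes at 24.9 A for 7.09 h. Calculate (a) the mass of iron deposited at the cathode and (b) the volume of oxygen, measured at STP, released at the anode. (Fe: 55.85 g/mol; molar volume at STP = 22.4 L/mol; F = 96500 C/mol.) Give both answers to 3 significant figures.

184 g Fe; 36.9 L O₂

Q = 24.9 × 25524 = 6.355×10^5 C; n(e⁻) = 6.355×10^5 / 96500 = 6.585 mol
Cathode: Fe²⁺ + 2e⁻ → Fe → n(Fe) = 6.585/2 = 3.293 mol → 184 g
Anode: 2H₂O → O₂ + 4H⁺ + 4e⁻ → n(O₂) = 6.585/4 = 1.646 mol → 36.9 L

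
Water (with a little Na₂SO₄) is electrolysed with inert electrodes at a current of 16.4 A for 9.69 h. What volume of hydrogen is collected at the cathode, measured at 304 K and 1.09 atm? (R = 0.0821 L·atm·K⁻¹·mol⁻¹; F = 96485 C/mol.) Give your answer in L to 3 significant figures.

Q = 16.4 A × 34884 s = 5.721×10^5 C
Moles of electrons = 5.721×10^5 / 96485 = 5.929 mol
2H⁺ + 2e⁻ → H₂, so n(H₂) = 5.929 / 2 = 2.965 mol
V = nRT/P = 2.965 × 0.0821 × 304 / 1.09 = 67.89 L

67.9 L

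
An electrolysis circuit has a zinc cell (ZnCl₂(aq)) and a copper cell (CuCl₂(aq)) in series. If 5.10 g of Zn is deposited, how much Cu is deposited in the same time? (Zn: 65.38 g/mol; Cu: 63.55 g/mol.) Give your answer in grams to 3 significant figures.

4.96 g

n(Zn) = 5.10 / 65.38 = 0.07801 mol
Zn²⁺ + 2e⁻ → Zn, so n(e⁻) = 2 × 0.07801 = 0.1560 mol
Same current for the same time ⇒ same n(e⁻) = 0.1560 mol in both cells.
Cu²⁺ + 2e⁻ → Cu, so n(Cu) = 0.1560 / 2 = 0.07800 mol
m(Cu) = 0.07800 × 63.55 = 4.96 g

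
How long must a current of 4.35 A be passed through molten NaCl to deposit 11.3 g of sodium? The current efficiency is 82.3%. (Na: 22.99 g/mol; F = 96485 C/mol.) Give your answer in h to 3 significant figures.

n(Na) = 11.3 / 22.99 = 0.4915 mol
Na⁺ + e⁻ → Na, so n(e⁻) = 0.4915 mol
Q = 0.4915 × 96485 / 0.823 = 57620 C
t = Q / I = 57620 / 4.35 = 13250 s = 3.68 h

3.68 h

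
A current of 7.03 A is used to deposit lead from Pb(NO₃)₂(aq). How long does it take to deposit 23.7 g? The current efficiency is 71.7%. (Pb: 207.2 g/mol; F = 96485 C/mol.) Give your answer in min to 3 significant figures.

73.0 min

n(Pb) = 23.7 / 207.2 = 0.1144 mol
Pb²⁺ + 2e⁻ → Pb, so n(e⁻) = 2 × 0.1144 = 0.2288 mol
Q = 0.2288 × 96485 / 0.717 = 30790 C
t = Q / I = 30790 / 7.03 = 4380 s = 73.0 min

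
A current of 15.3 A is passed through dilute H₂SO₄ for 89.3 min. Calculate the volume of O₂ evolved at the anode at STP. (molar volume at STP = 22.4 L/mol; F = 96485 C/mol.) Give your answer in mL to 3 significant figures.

4760 mL

Charge passed = 15.3 × 5358 = 81980 C
Moles of electrons = 81980 / 96485 = 0.8497 mol
2H₂O → O₂ + 4H⁺ + 4e⁻, so n(O₂) = 0.8497 / 4 = 0.2124 mol
V = 0.2124 × 22.4 = 4.758 L
= 4760 mL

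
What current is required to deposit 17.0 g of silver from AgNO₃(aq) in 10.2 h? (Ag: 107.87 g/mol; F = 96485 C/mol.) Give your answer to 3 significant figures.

n(Ag) = 17.0 / 107.87 = 0.1576 mol
Ag⁺ + e⁻ → Ag, so n(e⁻) = 0.1576 mol
Q = 0.1576 × 96485 = 15210 C
I = Q / t = 15210 / 36720 s = 0.414 A

0.414 A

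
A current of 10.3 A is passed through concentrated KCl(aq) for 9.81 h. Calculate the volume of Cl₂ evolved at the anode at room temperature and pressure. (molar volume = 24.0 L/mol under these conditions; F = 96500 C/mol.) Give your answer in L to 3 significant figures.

Q = It = 10.3 × 35316 = 3.638×10^5 C
n(e⁻) = 3.638×10^5 / 96500 = 3.770 mol
2Cl⁻ → Cl₂ + 2e⁻, so n(Cl₂) = 3.770 / 2 = 1.885 mol
V = 1.885 × 24.0 = 45.24 L

45.2 L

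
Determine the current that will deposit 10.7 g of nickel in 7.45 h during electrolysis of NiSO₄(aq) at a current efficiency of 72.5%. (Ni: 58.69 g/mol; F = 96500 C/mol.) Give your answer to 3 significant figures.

1.81 A

n(Ni) = 10.7 / 58.69 = 0.1823 mol
Ni²⁺ + 2e⁻ → Ni, so n(e⁻) = 2 × 0.1823 = 0.3646 mol
Q = 0.3646 × 96500 / 0.725 = 48530 C
I = Q / t = 48530 / 26820 s = 1.81 A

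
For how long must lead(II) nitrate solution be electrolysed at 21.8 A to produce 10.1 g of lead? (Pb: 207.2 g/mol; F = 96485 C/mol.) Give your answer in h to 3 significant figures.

n(Pb) = 10.1 / 207.2 = 0.04875 mol
Pb²⁺ + 2e⁻ → Pb, so n(e⁻) = 2 × 0.04875 = 0.09750 mol
Q = 0.09750 × 96485 = 9407 C
t = Q / I = 9407 / 21.8 = 431.5 s = 0.120 h

0.120 h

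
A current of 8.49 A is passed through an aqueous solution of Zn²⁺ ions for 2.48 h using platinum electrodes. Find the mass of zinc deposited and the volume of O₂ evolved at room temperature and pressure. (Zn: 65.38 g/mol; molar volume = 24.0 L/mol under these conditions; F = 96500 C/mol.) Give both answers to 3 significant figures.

25.7 g Zn; 4.71 L O₂

Q = 8.49 × 8928 = 75800 C; n(e⁻) = 75800 / 96500 = 0.7855 mol
Cathode: Zn²⁺ + 2e⁻ → Zn → n(Zn) = 0.7855/2 = 0.3928 mol → 25.7 g
Anode: 2H₂O → O₂ + 4H⁺ + 4e⁻ → n(O₂) = 0.7855/4 = 0.1964 mol → 4.71 L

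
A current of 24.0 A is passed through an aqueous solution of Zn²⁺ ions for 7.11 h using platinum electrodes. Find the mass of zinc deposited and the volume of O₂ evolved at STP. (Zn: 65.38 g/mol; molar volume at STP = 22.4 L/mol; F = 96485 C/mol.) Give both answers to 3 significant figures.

Q = 24.0 × 25596 = 6.143×10^5 C; n(e⁻) = 6.143×10^5 / 96485 = 6.367 mol
Cathode: Zn²⁺ + 2e⁻ → Zn → n(Zn) = 6.367/2 = 3.184 mol → 208 g
Anode: 2H₂O → O₂ + 4H⁺ + 4e⁻ → n(O₂) = 6.367/4 = 1.592 mol → 35.7 L

208 g Zn; 35.7 L O₂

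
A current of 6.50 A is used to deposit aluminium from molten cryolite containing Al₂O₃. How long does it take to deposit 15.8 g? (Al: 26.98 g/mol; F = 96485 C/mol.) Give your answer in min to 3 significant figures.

435 min

n(Al) = 15.8 / 26.98 = 0.5856 mol
Al³⁺ + 3e⁻ → Al, so n(e⁻) = 3 × 0.5856 = 1.757 mol
Q = 1.757 × 96485 = 1.695×10^5 C
t = Q / I = 1.695×10^5 / 6.50 = 26080 s = 435 min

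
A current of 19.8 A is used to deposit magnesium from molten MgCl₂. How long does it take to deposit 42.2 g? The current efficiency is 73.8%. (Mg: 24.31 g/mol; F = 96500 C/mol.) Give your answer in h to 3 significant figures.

6.37 h

n(Mg) = 42.2 / 24.31 = 1.736 mol
Mg²⁺ + 2e⁻ → Mg, so n(e⁻) = 2 × 1.736 = 3.472 mol
Q = 3.472 × 96500 / 0.738 = 4.540×10^5 C
t = Q / I = 4.540×10^5 / 19.8 = 22930 s = 6.37 h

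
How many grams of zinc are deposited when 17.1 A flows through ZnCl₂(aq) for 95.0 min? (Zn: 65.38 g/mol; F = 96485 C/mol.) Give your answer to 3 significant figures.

Charge passed = 17.1 × 5700 = 97470 C
n(e⁻) = Q/F = 97470/96485 = 1.010 mol
Zn²⁺ + 2e⁻ → Zn, so n(Zn) = 1.010 / 2 = 0.5050 mol
m = 0.5050 × 65.38 = 33.0 g

33.0 g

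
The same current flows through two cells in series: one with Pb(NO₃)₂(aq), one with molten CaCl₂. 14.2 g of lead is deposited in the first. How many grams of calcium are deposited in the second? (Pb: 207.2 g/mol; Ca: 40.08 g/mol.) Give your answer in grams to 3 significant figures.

n(Pb) = 14.2 / 207.2 = 0.06853 mol
Pb²⁺ + 2e⁻ → Pb, so n(e⁻) = 2 × 0.06853 = 0.1371 mol
The cells are in series, so the same charge (and hence the same n(e⁻) = 0.1371 mol) passes through both.
Ca²⁺ + 2e⁻ → Ca, so n(Ca) = 0.1371 / 2 = 0.06855 mol
m(Ca) = 0.06855 × 40.08 = 2.75 g

2.75 g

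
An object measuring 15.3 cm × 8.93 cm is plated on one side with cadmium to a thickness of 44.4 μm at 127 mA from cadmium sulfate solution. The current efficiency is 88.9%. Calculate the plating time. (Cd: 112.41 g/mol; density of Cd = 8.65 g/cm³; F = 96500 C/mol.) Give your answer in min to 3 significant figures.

1330 min

Plated area = 15.3 × 8.93 = 136.6 cm²
Volume = 136.6 × 44.4×10⁻⁴ cm = 0.6065 cm³
m(Cd) = 0.6065 × 8.65 = 5.246 g
n(Cd) = 5.246 / 112.41 = 0.04667 mol; n(e⁻) = 2 × 0.04667 = 0.09334 mol
Q = 0.09334 × 96500 / 0.889 = 10130 C
t = 10130 / 0.127 = 79760 s = 1330 min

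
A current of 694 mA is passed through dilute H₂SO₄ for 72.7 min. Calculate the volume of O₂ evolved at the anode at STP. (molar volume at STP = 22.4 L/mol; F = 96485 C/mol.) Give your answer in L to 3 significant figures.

0.176 L

Charge passed = 0.694 × 4362 = 3027 C
n(e⁻) = Q/F = 3027/96485 = 0.03137 mol
2H₂O → O₂ + 4H⁺ + 4e⁻, so n(O₂) = 0.03137 / 4 = 0.007843 mol
V = 0.007843 × 22.4 = 0.1757 L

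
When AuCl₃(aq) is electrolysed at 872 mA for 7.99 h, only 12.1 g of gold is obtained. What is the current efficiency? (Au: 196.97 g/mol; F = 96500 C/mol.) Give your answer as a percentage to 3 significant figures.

70.9%

Q = 0.872 × 28764 = 25080 C
n(e⁻) = 25080 / 96500 = 0.2599 mol
Au³⁺ + 3e⁻ → Au, so theoretical n(Au) = 0.08663 mol → 17.06 g
Efficiency = 12.1 / 17.06 = 0.7093 = 70.9%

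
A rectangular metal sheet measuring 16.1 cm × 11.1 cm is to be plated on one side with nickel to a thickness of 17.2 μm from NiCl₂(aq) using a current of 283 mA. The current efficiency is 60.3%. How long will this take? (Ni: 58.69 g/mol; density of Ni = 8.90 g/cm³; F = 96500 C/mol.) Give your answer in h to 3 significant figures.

Plated area = 16.1 × 11.1 = 178.7 cm²
Volume = 178.7 × 17.2×10⁻⁴ cm = 0.3074 cm³
m(Ni) = 0.3074 × 8.90 = 2.736 g
n(Ni) = 2.736 / 58.69 = 0.04662 mol; n(e⁻) = 2 × 0.04662 = 0.09324 mol
Q = 0.09324 × 96500 / 0.603 = 14920 C
t = 14920 / 0.283 = 52720 s = 14.6 h

14.6 h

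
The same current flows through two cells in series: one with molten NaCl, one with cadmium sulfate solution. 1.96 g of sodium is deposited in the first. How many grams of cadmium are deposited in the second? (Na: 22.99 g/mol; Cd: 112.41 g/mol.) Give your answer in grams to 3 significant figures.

4.79 g

n(Na) = 1.96 / 22.99 = 0.08525 mol
Na⁺ + e⁻ → Na, so n(e⁻) = 0.08525 mol
The cells are in series, so the same charge (and hence the same n(e⁻) = 0.08525 mol) passes through both.
Cd²⁺ + 2e⁻ → Cd, so n(Cd) = 0.08525 / 2 = 0.04263 mol
m(Cd) = 0.04263 × 112.41 = 4.79 g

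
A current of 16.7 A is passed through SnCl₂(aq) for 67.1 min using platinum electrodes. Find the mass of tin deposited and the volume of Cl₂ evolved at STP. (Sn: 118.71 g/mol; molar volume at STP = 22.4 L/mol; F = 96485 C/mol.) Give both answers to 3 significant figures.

Q = 16.7 × 4026 = 67230 C; n(e⁻) = 67230 / 96485 = 0.6968 mol
Cathode: Sn²⁺ + 2e⁻ → Sn → n(Sn) = 0.6968/2 = 0.3484 mol → 41.4 g
Anode: 2Cl⁻ → Cl₂ + 2e⁻ → n(Cl₂) = 0.6968/2 = 0.3484 mol → 7.80 L

41.4 g Sn; 7.80 L Cl₂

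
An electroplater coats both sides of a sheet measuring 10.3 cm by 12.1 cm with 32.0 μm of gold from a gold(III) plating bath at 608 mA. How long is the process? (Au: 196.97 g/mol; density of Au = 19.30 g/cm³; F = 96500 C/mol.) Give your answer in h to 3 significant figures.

Plated area = 2 × 10.3 × 12.1 = 249.3 cm²
Volume = 249.3 × 32.0×10⁻⁴ cm = 0.7978 cm³
m(Au) = 0.7978 × 19.30 = 15.40 g
n(Au) = 15.40 / 196.97 = 0.07818 mol; n(e⁻) = 3 × 0.07818 = 0.2345 mol
Q = 0.2345 × 96500 = 22630 C
t = 22630 / 0.608 = 37220 s = 10.3 h

10.3 h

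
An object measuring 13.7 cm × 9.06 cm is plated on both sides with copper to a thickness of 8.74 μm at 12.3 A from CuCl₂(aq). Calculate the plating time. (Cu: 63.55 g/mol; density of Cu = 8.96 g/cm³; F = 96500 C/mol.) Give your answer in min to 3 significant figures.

8.00 min

Plated area = 2 × 13.7 × 9.06 = 248.2 cm²
Volume = 248.2 × 8.74×10⁻⁴ cm = 0.2169 cm³
m(Cu) = 0.2169 × 8.96 = 1.943 g
n(Cu) = 1.943 / 63.55 = 0.03057 mol; n(e⁻) = 2 × 0.03057 = 0.06114 mol
Q = 0.06114 × 96500 = 5900 C
t = 5900 / 12.3 = 479.7 s = 8.00 min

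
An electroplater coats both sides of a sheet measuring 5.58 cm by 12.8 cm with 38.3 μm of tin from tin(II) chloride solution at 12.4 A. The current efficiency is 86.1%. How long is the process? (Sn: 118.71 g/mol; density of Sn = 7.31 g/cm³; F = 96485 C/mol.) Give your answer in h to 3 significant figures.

0.169 h

Plated area = 2 × 5.58 × 12.8 = 142.8 cm²
Volume = 142.8 × 38.3×10⁻⁴ cm = 0.5469 cm³
m(Sn) = 0.5469 × 7.31 = 3.998 g
n(Sn) = 3.998 / 118.71 = 0.03368 mol; n(e⁻) = 2 × 0.03368 = 0.06736 mol
Q = 0.06736 × 96485 / 0.861 = 7548 C
t = 7548 / 12.4 = 608.7 s = 0.169 h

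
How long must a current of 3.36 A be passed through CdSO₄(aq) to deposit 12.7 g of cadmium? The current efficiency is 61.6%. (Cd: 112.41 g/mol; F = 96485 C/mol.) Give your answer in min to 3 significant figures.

n(Cd) = 12.7 / 112.41 = 0.1130 mol
Cd²⁺ + 2e⁻ → Cd, so n(e⁻) = 2 × 0.1130 = 0.2260 mol
Q = 0.2260 × 96485 / 0.616 = 35400 C
t = Q / I = 35400 / 3.36 = 10540 s = 176 min

176 min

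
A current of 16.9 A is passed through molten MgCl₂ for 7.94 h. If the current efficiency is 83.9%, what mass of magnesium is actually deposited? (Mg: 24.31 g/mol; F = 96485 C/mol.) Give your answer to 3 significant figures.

51.1 g

Q = 16.9 × 28584 = 4.831×10^5 C
n(e⁻) = 4.831×10^5 / 96485 = 5.007 mol
Mg²⁺ + 2e⁻ → Mg, so theoretical m(Mg) = 2.504 × 24.31 = 60.87 g
Actual mass = 83.9% × 60.87 = 51.1 g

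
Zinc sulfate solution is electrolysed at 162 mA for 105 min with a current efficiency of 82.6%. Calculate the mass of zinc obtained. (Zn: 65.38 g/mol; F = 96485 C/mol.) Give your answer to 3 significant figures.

0.286 g

Q = 0.162 × 6300 = 1021 C
n(e⁻) = 1021 / 96485 = 0.01058 mol
Zn²⁺ + 2e⁻ → Zn, so theoretical m(Zn) = 0.005290 × 65.38 = 0.3459 g
Actual mass = 82.6% × 0.3459 = 0.286 g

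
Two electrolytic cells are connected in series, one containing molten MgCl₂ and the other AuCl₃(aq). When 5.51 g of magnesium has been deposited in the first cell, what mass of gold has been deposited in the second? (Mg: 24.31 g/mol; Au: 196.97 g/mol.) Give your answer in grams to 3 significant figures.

29.8 g

n(Mg) = 5.51 / 24.31 = 0.2267 mol
Mg²⁺ + 2e⁻ → Mg, so n(e⁻) = 2 × 0.2267 = 0.4534 mol
In series, the same 0.4534 mol of electrons flows through the second cell.
Au³⁺ + 3e⁻ → Au, so n(Au) = 0.4534 / 3 = 0.1511 mol
m(Au) = 0.1511 × 196.97 = 29.8 g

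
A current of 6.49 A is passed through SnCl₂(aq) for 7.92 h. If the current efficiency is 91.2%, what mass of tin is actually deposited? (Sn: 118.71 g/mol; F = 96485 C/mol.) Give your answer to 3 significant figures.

Q = 6.49 × 28512 = 1.850×10^5 C
n(e⁻) = 1.850×10^5 / 96485 = 1.917 mol
Sn²⁺ + 2e⁻ → Sn, so theoretical m(Sn) = 0.9585 × 118.71 = 113.8 g
Actual mass = 91.2% × 113.8 = 104 g

104 g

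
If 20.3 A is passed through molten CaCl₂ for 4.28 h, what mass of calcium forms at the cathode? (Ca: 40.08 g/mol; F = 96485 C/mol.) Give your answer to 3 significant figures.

Q = It = 20.3 × 15408 = 3.128×10^5 C
n(e⁻) = 3.128×10^5 / 96485 = 3.242 mol
Ca²⁺ + 2e⁻ → Ca, so n(Ca) = 3.242 / 2 = 1.621 mol
m = 1.621 × 40.08 = 65.0 g

65.0 g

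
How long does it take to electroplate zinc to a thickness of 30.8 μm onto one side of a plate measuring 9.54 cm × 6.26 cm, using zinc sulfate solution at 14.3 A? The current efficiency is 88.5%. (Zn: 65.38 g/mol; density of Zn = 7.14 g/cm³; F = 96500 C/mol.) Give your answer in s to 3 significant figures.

306 s

Plated area = 9.54 × 6.26 = 59.72 cm²
Volume = 59.72 × 30.8×10⁻⁴ cm = 0.1839 cm³
m(Zn) = 0.1839 × 7.14 = 1.313 g
n(Zn) = 1.313 / 65.38 = 0.02008 mol; n(e⁻) = 2 × 0.02008 = 0.04016 mol
Q = 0.04016 × 96500 / 0.885 = 4379 C
t = 4379 / 14.3 = 306.2 s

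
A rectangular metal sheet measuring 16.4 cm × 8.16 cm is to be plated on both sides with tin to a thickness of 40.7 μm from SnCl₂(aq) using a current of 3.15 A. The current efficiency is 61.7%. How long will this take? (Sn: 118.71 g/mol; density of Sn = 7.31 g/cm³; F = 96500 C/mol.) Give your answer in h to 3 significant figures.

1.85 h

Plated area = 2 × 16.4 × 8.16 = 267.6 cm²
Volume = 267.6 × 40.7×10⁻⁴ cm = 1.089 cm³
m(Sn) = 1.089 × 7.31 = 7.961 g
n(Sn) = 7.961 / 118.71 = 0.06706 mol; n(e⁻) = 2 × 0.06706 = 0.1341 mol
Q = 0.1341 × 96500 / 0.617 = 20970 C
t = 20970 / 3.15 = 6657 s = 1.85 h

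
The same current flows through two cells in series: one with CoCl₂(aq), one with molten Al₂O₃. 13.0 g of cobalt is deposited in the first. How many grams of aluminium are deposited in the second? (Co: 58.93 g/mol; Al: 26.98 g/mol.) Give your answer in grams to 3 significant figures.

n(Co) = 13.0 / 58.93 = 0.2206 mol
Co²⁺ + 2e⁻ → Co, so n(e⁻) = 2 × 0.2206 = 0.4412 mol
Since the cells are in series, n(e⁻) in the Al cell is also 0.4412 mol.
Al³⁺ + 3e⁻ → Al, so n(Al) = 0.4412 / 3 = 0.1471 mol
m(Al) = 0.1471 × 26.98 = 3.97 g

3.97 g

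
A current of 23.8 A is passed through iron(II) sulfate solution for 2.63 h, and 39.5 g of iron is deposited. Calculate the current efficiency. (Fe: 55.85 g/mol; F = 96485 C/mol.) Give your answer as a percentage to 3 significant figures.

Q = 23.8 × 9468 = 2.253×10^5 C
n(e⁻) = 2.253×10^5 / 96485 = 2.335 mol
Fe²⁺ + 2e⁻ → Fe, so theoretical n(Fe) = 1.168 mol → 65.23 g
Efficiency = 39.5 / 65.23 = 0.6055 = 60.6%

60.6%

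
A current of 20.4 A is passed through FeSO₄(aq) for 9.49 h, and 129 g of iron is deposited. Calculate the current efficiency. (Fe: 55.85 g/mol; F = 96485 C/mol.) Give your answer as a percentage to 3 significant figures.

64.0%

Q = 20.4 × 34164 = 6.969×10^5 C
n(e⁻) = 6.969×10^5 / 96485 = 7.223 mol
Fe²⁺ + 2e⁻ → Fe, so theoretical n(Fe) = 3.612 mol → 201.7 g
Efficiency = 129 / 201.7 = 0.6396 = 64.0%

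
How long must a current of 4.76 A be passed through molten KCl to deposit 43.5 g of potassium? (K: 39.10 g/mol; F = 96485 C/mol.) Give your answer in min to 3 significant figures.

n(K) = 43.5 / 39.10 = 1.113 mol
K⁺ + e⁻ → K, so n(e⁻) = 1.113 mol
Q = 1.113 × 96485 = 1.074×10^5 C
t = Q / I = 1.074×10^5 / 4.76 = 22560 s = 376 min

376 min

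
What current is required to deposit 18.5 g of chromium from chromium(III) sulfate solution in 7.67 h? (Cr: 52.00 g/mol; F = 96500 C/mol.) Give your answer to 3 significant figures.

3.73 A

n(Cr) = 18.5 / 52.00 = 0.3558 mol
Cr³⁺ + 3e⁻ → Cr, so n(e⁻) = 3 × 0.3558 = 1.067 mol
Q = 1.067 × 96500 = 1.030×10^5 C
I = Q / t = 1.030×10^5 / 27612 s = 3.73 A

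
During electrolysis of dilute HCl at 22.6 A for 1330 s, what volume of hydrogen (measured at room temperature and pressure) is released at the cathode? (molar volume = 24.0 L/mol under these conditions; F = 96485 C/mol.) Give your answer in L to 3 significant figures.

3.74 L

Q = It = 22.6 × 1330 = 30060 C
n(e⁻) = 30060 / 96485 = 0.3116 mol
2H⁺ + 2e⁻ → H₂, so n(H₂) = 0.3116 / 2 = 0.1558 mol
V = 0.1558 × 24.0 = 3.739 L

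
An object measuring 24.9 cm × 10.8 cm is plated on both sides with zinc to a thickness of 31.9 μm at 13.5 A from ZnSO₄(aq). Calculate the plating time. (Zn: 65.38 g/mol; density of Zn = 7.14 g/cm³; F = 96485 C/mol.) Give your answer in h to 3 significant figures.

Plated area = 2 × 24.9 × 10.8 = 537.8 cm²
Volume = 537.8 × 31.9×10⁻⁴ cm = 1.716 cm³
m(Zn) = 1.716 × 7.14 = 12.25 g
n(Zn) = 12.25 / 65.38 = 0.1874 mol; n(e⁻) = 2 × 0.1874 = 0.3748 mol
Q = 0.3748 × 96485 = 36160 C
t = 36160 / 13.5 = 2679 s = 0.744 h

0.744 h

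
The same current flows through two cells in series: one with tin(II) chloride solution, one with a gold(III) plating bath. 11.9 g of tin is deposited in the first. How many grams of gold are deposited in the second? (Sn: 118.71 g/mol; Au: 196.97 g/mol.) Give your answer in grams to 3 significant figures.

13.2 g

n(Sn) = 11.9 / 118.71 = 0.1002 mol
Sn²⁺ + 2e⁻ → Sn, so n(e⁻) = 2 × 0.1002 = 0.2004 mol
The cells are in series, so the same charge (and hence the same n(e⁻) = 0.2004 mol) passes through both.
Au³⁺ + 3e⁻ → Au, so n(Au) = 0.2004 / 3 = 0.06680 mol
m(Au) = 0.06680 × 196.97 = 13.2 g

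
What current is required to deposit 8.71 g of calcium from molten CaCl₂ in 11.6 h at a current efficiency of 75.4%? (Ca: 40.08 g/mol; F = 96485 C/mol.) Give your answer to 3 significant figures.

n(Ca) = 8.71 / 40.08 = 0.2173 mol
Ca²⁺ + 2e⁻ → Ca, so n(e⁻) = 2 × 0.2173 = 0.4346 mol
Q = 0.4346 × 96485 / 0.754 = 55610 C
I = Q / t = 55610 / 41760 s = 1.33 A

1.33 A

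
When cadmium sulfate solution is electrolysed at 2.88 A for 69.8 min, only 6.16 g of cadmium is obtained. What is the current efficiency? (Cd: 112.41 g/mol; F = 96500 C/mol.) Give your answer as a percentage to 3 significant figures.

Q = 2.88 × 4188 = 12060 C
n(e⁻) = 12060 / 96500 = 0.1250 mol
Cd²⁺ + 2e⁻ → Cd, so theoretical n(Cd) = 0.06250 mol → 7.026 g
Efficiency = 6.16 / 7.026 = 0.8767 = 87.7%

87.7%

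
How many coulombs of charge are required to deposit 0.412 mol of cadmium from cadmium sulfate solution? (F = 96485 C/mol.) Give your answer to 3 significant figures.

Cd²⁺ + 2e⁻ → Cd, so n(e⁻) = 2 × 0.412 = 0.8240 mol
Q = 0.8240 × 96485 = 79500 C

79500 C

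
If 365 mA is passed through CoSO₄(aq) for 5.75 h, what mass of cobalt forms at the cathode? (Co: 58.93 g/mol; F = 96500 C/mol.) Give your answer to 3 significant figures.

2.31 g

Q = It = 0.365 × 20700 = 7556 C
Moles of electrons = 7556 / 96500 = 0.07830 mol
Co²⁺ + 2e⁻ → Co, so n(Co) = 0.07830 / 2 = 0.03915 mol
m = 0.03915 × 58.93 = 2.31 g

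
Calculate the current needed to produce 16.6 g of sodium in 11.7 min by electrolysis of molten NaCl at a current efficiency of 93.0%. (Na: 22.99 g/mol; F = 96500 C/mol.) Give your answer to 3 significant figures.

107 A

n(Na) = 16.6 / 22.99 = 0.7221 mol
Na⁺ + e⁻ → Na, so n(e⁻) = 0.7221 mol
Q = 0.7221 × 96500 / 0.930 = 74930 C
I = Q / t = 74930 / 702 s = 107 A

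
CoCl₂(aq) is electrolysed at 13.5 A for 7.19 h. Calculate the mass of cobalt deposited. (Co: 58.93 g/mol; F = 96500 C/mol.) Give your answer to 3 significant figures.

Charge passed = 13.5 × 25884 = 3.494×10^5 C
n(e⁻) = Q/F = 3.494×10^5/96500 = 3.621 mol
Co²⁺ + 2e⁻ → Co, so n(Co) = 3.621 / 2 = 1.811 mol
m = 1.811 × 58.93 = 107 g

107 g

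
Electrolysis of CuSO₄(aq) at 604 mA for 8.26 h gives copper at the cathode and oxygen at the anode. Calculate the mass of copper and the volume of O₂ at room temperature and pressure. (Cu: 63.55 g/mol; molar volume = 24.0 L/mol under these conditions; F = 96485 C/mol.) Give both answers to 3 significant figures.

5.91 g Cu; 1.12 L O₂

Q = 0.604 × 29736 = 17960 C; n(e⁻) = 17960 / 96485 = 0.1861 mol
Cathode: Cu²⁺ + 2e⁻ → Cu → n(Cu) = 0.1861/2 = 0.09305 mol → 5.91 g
Anode: 2H₂O → O₂ + 4H⁺ + 4e⁻ → n(O₂) = 0.1861/4 = 0.04653 mol → 1.12 L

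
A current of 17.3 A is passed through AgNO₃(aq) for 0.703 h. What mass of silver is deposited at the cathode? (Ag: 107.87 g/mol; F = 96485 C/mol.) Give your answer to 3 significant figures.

48.9 g

Q = It = 17.3 × 2530.8 = 43780 C
n(e⁻) = Q/F = 43780/96485 = 0.4537 mol
Ag⁺ + e⁻ → Ag, so n(Ag) = 0.4537 mol
m = 0.4537 × 107.87 = 48.9 g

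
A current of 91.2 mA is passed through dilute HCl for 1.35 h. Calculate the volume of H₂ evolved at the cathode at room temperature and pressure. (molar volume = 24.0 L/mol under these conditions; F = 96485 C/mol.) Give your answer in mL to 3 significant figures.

Q = It = 0.0912 × 4860 = 443.2 C
n(e⁻) = Q/F = 443.2/96485 = 0.004593 mol
2H⁺ + 2e⁻ → H₂, so n(H₂) = 0.004593 / 2 = 0.002297 mol
V = 0.002297 × 24.0 = 0.05513 L
= 55.1 mL

55.1 mL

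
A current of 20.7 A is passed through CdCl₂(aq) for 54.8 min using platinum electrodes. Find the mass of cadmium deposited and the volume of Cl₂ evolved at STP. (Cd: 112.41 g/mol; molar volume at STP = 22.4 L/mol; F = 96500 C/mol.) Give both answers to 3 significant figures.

39.6 g Cd; 7.90 L Cl₂

Q = 20.7 × 3288 = 68060 C; n(e⁻) = 68060 / 96500 = 0.7053 mol
Cathode: Cd²⁺ + 2e⁻ → Cd → n(Cd) = 0.7053/2 = 0.3527 mol → 39.6 g
Anode: 2Cl⁻ → Cl₂ + 2e⁻ → n(Cl₂) = 0.7053/2 = 0.3527 mol → 7.90 L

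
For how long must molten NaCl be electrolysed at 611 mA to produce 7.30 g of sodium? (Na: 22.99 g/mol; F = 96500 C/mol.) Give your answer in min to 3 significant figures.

836 min

n(Na) = 7.30 / 22.99 = 0.3175 mol
Na⁺ + e⁻ → Na, so n(e⁻) = 0.3175 mol
Q = 0.3175 × 96500 = 30640 C
t = Q / I = 30640 / 0.611 = 50150 s = 836 min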